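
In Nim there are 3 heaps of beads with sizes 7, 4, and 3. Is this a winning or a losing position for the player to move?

Losing position

Nim-sum: 7 ⊕ 4 ⊕ 3 = 0.
The nim-sum is 0, so this is a P-position: the player to move is in a losing position under optimal play.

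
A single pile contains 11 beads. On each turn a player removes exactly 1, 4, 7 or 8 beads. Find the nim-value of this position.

0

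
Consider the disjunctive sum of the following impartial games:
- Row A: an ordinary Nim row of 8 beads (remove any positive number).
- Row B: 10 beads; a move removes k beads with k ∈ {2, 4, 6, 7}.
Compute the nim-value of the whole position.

Row A is a plain Nim row of size 8, so its Grundy value is 8.
Build the Grundy sequence for row B with g(k) = mex{g(k−s) : s ∈ {2, 4, 6, 7}, s ≤ k}:
k:     0  1  2  3  4  5  6  7  8  9 10
g(k):  0  0  1  1  2  2  3  3  4  0  0
So g(10) = 0.
The value of a disjunctive sum is the nim-sum of the parts.
Combined value = 8 XOR 0 = 8.

8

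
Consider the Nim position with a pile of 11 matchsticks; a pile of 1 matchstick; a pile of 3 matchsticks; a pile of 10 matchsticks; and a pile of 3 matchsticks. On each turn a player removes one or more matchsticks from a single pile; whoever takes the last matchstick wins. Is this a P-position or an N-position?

Write each in binary and XOR column by column:
  1011  (11)
  0001  (1)
  0011  (3)
  1010  (10)
  0011  (3)
  ----
  0000  (0)
The nim-sum is 0, so this is a P-position: the player to move is in a losing position under optimal play.

P-position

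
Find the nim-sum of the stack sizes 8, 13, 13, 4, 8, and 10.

14

Bitwise XOR of the heap sizes:
  1000  (8)
  1101  (13)
  1101  (13)
  0100  (4)
  1000  (8)
  1010  (10)
  ----
  1110  (14)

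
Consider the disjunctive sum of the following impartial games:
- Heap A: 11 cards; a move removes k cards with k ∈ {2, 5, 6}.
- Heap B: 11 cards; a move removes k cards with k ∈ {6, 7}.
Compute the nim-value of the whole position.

1

Grundy values for heap A (subtraction set {2, 5, 6}):
g(0) = mex{} = 0
g(1) = mex{} = 0
g(2) = mex{0} = 1
g(3) = mex{0} = 1
g(4) = mex{1} = 0
g(5) = mex{0,1} = 2
g(6) = mex{0} = 1
g(7) = mex{0,1,2} = 3
g(8) = mex{1} = 0
g(9) = mex{0,1,3} = 2
g(10) = mex{0,2} = 1
g(11) = mex{1,2} = 0
So g(11) = 0.
For heap B, compute g(0), g(1), … with moves {6, 7}:
g(0) = mex{} = 0
g(1) = mex{} = 0
g(2) = mex{} = 0
g(3) = mex{} = 0
g(4) = mex{} = 0
g(5) = mex{} = 0
g(6) = mex{0} = 1
g(7) = mex{0} = 1
g(8) = mex{0} = 1
g(9) = mex{0} = 1
g(10) = mex{0} = 1
g(11) = mex{0} = 1
So g(11) = 1.
By the Sprague-Grundy theorem, the Grundy value of a sum of independent games is the XOR of the component values.
Combined value = 0 XOR 1 = 1.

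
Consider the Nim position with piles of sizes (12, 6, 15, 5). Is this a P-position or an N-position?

P-position

Nim-sum: 12 ⊕ 6 ⊕ 15 ⊕ 5 = 0.
The nim-sum is 0, so this is a P-position: the player to move is in a losing position under optimal play.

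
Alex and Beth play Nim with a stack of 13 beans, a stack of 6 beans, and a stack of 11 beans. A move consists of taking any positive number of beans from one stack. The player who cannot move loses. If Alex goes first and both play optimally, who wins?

Beth wins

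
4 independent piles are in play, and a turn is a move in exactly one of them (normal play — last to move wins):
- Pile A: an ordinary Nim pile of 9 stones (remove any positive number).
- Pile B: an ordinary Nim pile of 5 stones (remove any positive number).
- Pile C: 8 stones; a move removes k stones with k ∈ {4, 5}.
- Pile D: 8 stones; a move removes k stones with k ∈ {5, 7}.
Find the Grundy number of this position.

15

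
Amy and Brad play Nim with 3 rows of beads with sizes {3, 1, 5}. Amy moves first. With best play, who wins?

Amy wins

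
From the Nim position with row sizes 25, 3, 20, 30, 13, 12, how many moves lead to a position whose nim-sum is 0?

3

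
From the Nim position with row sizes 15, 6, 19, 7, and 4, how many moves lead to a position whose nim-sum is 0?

1

Nim-sum: 15 ⊕ 6 ⊕ 19 ⊕ 7 ⊕ 4 = 25.
The overall nim-sum is X = 25. A row of size p has a winning move iff p XOR X < p (reduce it to p XOR X).
  15: 15 XOR 25 = 22 ≥ 15 — no move.
  6: 6 XOR 25 = 31 ≥ 6 — no move.
  19: 19 XOR 25 = 10 < 19 — winning move (to 10).
  7: 7 XOR 25 = 30 ≥ 7 — no move.
  4: 4 XOR 25 = 29 ≥ 4 — no move.
That gives 1 winning move.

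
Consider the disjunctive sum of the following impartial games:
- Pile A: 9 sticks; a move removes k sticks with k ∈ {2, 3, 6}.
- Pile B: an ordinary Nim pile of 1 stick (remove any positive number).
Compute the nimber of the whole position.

Build the Grundy sequence for pile A with g(k) = mex{g(k−s) : s ∈ {2, 3, 6}, s ≤ k}:
g(0) = mex{} = 0
g(1) = mex{} = 0
g(2) = mex{0} = 1
g(3) = mex{0} = 1
g(4) = mex{0,1} = 2
g(5) = mex{1} = 0
g(6) = mex{0,1,2} = 3
g(7) = mex{0,2} = 1
g(8) = mex{0,1,3} = 2
g(9) = mex{1,3} = 0
So g(9) = 0.
Pile B is a plain Nim pile of size 1, so its Grundy value is 1.
The value of a disjunctive sum is the nim-sum of the parts.
Combined value = 0 XOR 1 = 1.

1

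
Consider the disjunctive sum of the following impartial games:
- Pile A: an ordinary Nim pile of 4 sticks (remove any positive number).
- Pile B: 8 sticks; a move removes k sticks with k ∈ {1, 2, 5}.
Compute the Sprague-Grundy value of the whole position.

6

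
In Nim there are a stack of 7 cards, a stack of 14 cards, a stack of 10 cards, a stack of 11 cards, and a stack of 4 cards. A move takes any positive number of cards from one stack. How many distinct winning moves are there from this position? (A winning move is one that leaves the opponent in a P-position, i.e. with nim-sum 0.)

3

Write each in binary and XOR column by column:
  0111  (7)
  1110  (14)
  1010  (10)
  1011  (11)
  0100  (4)
  ----
  1100  (12)
The overall nim-sum is X = 12. A stack of size p has a winning move iff p XOR X < p (reduce it to p XOR X).
  7: 7 XOR 12 = 11 ≥ 7 — no move.
  14: 14 XOR 12 = 2 < 14 — winning move (to 2).
  10: 10 XOR 12 = 6 < 10 — winning move (to 6).
  11: 11 XOR 12 = 7 < 11 — winning move (to 7).
  4: 4 XOR 12 = 8 ≥ 4 — no move.
That gives 3 winning moves.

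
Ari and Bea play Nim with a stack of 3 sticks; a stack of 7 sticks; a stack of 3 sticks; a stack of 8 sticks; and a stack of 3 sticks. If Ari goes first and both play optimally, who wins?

Ari wins

Write each in binary and XOR column by column:
  0011  (3)
  0111  (7)
  0011  (3)
  1000  (8)
  0011  (3)
  ----
  1100  (12)
The nim-sum is 12 ≠ 0, so this is an N-position: the player to move can win; Ari has a winning move.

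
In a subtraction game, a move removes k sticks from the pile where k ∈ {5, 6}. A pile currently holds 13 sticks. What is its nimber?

0

Build the Grundy sequence with g(k) = mex{g(k−s) : s ∈ {5, 6}, s ≤ k}:
g(0) = mex{} = 0
g(1) = mex{} = 0
g(2) = mex{} = 0
g(3) = mex{} = 0
g(4) = mex{} = 0
g(5) = mex{0} = 1
g(6) = mex{0} = 1
g(7) = mex{0} = 1
g(8) = mex{0} = 1
g(9) = mex{0} = 1
g(10) = mex{0,1} = 2
g(11) = mex{1} = 0
g(12) = mex{1} = 0
g(13) = mex{1} = 0
So g(13) = 0.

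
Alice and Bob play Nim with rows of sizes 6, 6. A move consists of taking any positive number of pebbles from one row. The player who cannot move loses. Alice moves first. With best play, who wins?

Bob wins

Nim-sum: 6 ^ 6 = 0.
The nim-sum is 0, so this is a P-position: the player to move is in a losing position under optimal play; Alice is about to move from it and so loses — Bob wins.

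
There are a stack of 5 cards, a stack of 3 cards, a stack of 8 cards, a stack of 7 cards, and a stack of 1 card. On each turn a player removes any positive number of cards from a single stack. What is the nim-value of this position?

Compute the nim-sum pairwise:
5 ⊕ 3 = 6
6 ⊕ 8 = 14
14 ⊕ 7 = 9
9 ⊕ 1 = 8

8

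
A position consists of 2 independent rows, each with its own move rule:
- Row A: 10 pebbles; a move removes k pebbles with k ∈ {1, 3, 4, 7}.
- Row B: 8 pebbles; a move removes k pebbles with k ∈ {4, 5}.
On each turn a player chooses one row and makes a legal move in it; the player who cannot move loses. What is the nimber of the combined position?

2

Build the Grundy sequence for row A with g(k) = mex{g(k−s) : s ∈ {1, 3, 4, 7}, s ≤ k}:
k:     0  1  2  3  4  5  6  7  8  9 10
g(k):  0  1  0  1  2  3  2  3  0  1  0
So g(10) = 0.
Build the Grundy sequence for row B with g(k) = mex{g(k−s) : s ∈ {4, 5}, s ≤ k}:
k:     0  1  2  3  4  5  6  7  8
g(k):  0  0  0  0  1  1  1  1  2
So g(8) = 2.
The value of a disjunctive sum is the nim-sum of the parts.
Combined value = 0 ⊕ 2 = 2.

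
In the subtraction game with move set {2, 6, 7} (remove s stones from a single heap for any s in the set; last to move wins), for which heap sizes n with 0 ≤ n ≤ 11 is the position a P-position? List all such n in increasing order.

0, 1, 4, 5, 9

Compute g(0), g(1), … for moves {2, 6, 7}:
g(0) = mex{} = 0
g(1) = mex{} = 0
g(2) = mex{0} = 1
g(3) = mex{0} = 1
g(4) = mex{1} = 0
g(5) = mex{1} = 0
g(6) = mex{0} = 1
g(7) = mex{0} = 1
g(8) = mex{0,1} = 2
g(9) = mex{1} = 0
g(10) = mex{0,1,2} = 3
g(11) = mex{0} = 1
The P-positions (g = 0) in 0..11 are 0, 1, 4, 5, 9.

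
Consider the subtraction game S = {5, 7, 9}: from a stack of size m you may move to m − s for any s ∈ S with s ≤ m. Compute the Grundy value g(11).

Grundy values for subtraction set {5, 7, 9}:
k:     0  1  2  3  4  5  6  7  8  9 10 11
g(k):  0  0  0  0  0  1  1  1  1  1  2  2
So g(11) = 2.

2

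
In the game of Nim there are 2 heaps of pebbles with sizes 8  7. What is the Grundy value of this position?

15

Compute the nim-sum pairwise:
8 ^ 7 = 15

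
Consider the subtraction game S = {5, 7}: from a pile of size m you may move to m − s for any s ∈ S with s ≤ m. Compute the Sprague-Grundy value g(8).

1

Grundy values for subtraction set {5, 7}:
g(0) = mex{} = 0
g(1) = mex{} = 0
g(2) = mex{} = 0
g(3) = mex{} = 0
g(4) = mex{} = 0
g(5) = mex{0} = 1
g(6) = mex{0} = 1
g(7) = mex{0} = 1
g(8) = mex{0} = 1
So g(8) = 1.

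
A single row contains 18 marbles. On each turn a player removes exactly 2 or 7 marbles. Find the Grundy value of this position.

Grundy values for subtraction set {2, 7}:
k:     0  1  2  3  4  5  6  7  8  9 10 11 12 13 14 15 16 17 18
g(k):  0  0  1  1  0  0  1  1  2  0  0  1  1  0  0  1  1  2  0
So g(18) = 0.

0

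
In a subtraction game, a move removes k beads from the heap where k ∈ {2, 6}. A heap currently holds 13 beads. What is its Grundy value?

0

Build the Grundy sequence with g(k) = mex{g(k−s) : s ∈ {2, 6}, s ≤ k}:
k:     0  1  2  3  4  5  6  7  8  9 10 11 12 13
g(k):  0  0  1  1  0  0  1  1  0  0  1  1  0  0
So g(13) = 0.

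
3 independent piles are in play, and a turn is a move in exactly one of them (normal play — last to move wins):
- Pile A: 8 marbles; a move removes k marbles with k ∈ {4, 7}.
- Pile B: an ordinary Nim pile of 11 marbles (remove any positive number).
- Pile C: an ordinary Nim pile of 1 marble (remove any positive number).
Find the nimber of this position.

8

Grundy values for pile A (subtraction set {4, 7}):
k:     0  1  2  3  4  5  6  7  8
g(k):  0  0  0  0  1  1  1  1  2
So g(8) = 2.
Pile B is a plain Nim pile of size 11, so its Grundy value is 11.
Pile C is a plain Nim pile of size 1, so its Grundy value is 1.
The value of a disjunctive sum is the nim-sum of the parts.
Combined value = 2 ⊕ 11 ⊕ 1 = 8.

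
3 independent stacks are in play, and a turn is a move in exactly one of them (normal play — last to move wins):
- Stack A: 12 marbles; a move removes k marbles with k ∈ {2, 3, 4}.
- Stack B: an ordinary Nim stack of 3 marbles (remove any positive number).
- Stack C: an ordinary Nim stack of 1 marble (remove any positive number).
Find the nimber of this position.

2

Build the Grundy sequence for stack A with g(k) = mex{g(k−s) : s ∈ {2, 3, 4}, s ≤ k}:
k:     0  1  2  3  4  5  6  7  8  9 10 11 12
g(k):  0  0  1  1  2  2  0  0  1  1  2  2  0
So g(12) = 0.
Stack B is a plain Nim stack of size 3, so its Grundy value is 3.
Stack C is a plain Nim stack of size 1, so its Grundy value is 1.
The value of a disjunctive sum is the nim-sum of the parts.
Combined value = 0 ⊕ 3 ⊕ 1 = 2.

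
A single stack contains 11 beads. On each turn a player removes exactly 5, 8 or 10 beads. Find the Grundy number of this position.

2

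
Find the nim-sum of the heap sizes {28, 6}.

26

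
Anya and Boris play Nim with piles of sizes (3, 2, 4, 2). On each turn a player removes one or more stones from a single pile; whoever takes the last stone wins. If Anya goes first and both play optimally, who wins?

Anya wins

Compute the nim-sum pairwise:
3 ⊕ 2 = 1
1 ⊕ 4 = 5
5 ⊕ 2 = 7
The nim-sum is 7 ≠ 0, so this is an N-position: the player to move can win; Anya has a winning move.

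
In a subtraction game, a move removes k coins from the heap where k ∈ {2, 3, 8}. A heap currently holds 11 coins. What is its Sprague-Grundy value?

0

Build the Grundy sequence with g(k) = mex{g(k−s) : s ∈ {2, 3, 8}, s ≤ k}:
g(0) = mex{} = 0
g(1) = mex{} = 0
g(2) = mex{0} = 1
g(3) = mex{0} = 1
g(4) = mex{0,1} = 2
g(5) = mex{1} = 0
g(6) = mex{1,2} = 0
g(7) = mex{0,2} = 1
g(8) = mex{0} = 1
g(9) = mex{0,1} = 2
g(10) = mex{1} = 0
g(11) = mex{1,2} = 0
So g(11) = 0.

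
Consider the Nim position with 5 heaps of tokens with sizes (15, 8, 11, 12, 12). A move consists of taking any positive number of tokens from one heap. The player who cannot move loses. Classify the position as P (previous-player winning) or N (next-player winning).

Compute the nim-sum pairwise:
15 ⊕ 8 = 7
7 ⊕ 11 = 12
12 ⊕ 12 = 0
0 ⊕ 12 = 12
The nim-sum is 12 ≠ 0, so this is an N-position: the player to move can win.

N-position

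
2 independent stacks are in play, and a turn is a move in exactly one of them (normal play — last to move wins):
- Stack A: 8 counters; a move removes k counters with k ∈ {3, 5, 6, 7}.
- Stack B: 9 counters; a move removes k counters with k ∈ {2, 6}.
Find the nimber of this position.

2

For stack A, compute g(0), g(1), … with moves {3, 5, 6, 7}:
g(0) = mex{} = 0
g(1) = mex{} = 0
g(2) = mex{} = 0
g(3) = mex{0} = 1
g(4) = mex{0} = 1
g(5) = mex{0} = 1
g(6) = mex{0,1} = 2
g(7) = mex{0,1} = 2
g(8) = mex{0,1} = 2
So g(8) = 2.
Build the Grundy sequence for stack B with g(k) = mex{g(k−s) : s ∈ {2, 6}, s ≤ k}:
g(0) = mex{} = 0
g(1) = mex{} = 0
g(2) = mex{0} = 1
g(3) = mex{0} = 1
g(4) = mex{1} = 0
g(5) = mex{1} = 0
g(6) = mex{0} = 1
g(7) = mex{0} = 1
g(8) = mex{1} = 0
g(9) = mex{1} = 0
So g(9) = 0.
By the Sprague-Grundy theorem, the Grundy value of a sum of independent games is the XOR of the component values.
Combined value = 2 ⊕ 0 = 2.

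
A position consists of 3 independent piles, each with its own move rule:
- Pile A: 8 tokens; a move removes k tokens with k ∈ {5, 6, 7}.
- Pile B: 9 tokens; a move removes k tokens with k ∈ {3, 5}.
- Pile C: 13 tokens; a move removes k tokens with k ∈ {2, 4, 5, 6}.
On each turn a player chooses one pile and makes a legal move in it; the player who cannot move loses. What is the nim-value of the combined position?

Build the Grundy sequence for pile A with g(k) = mex{g(k−s) : s ∈ {5, 6, 7}, s ≤ k}:
k:     0  1  2  3  4  5  6  7  8
g(k):  0  0  0  0  0  1  1  1  1
So g(8) = 1.
For pile B, compute g(0), g(1), … with moves {3, 5}:
k:     0  1  2  3  4  5  6  7  8  9
g(k):  0  0  0  1  1  1  2  2  0  0
So g(9) = 0.
Build the Grundy sequence for pile C with g(k) = mex{g(k−s) : s ∈ {2, 4, 5, 6}, s ≤ k}:
g(0) = mex{} = 0
g(1) = mex{} = 0
g(2) = mex{0} = 1
g(3) = mex{0} = 1
g(4) = mex{0,1} = 2
g(5) = mex{0,1} = 2
g(6) = mex{0,1,2} = 3
g(7) = mex{0,1,2} = 3
g(8) = mex{1,2,3} = 0
g(9) = mex{1,2,3} = 0
g(10) = mex{0,2,3} = 1
g(11) = mex{0,2,3} = 1
g(12) = mex{0,1,3} = 2
g(13) = mex{0,1,3} = 2
So g(13) = 2.
The value of a disjunctive sum is the nim-sum of the parts.
Combined value = 1 XOR 0 XOR 2 = 3.

3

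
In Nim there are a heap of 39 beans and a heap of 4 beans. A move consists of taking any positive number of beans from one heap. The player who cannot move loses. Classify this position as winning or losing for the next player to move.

Compute the nim-sum pairwise:
39 ^ 4 = 35
The nim-sum is 35 ≠ 0, so this is an N-position: the player to move can win.

Winning position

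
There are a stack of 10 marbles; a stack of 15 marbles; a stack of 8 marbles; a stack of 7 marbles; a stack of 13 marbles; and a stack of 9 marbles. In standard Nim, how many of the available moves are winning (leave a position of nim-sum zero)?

Write each in binary and XOR column by column:
  1010  (10)
  1111  (15)
  1000  (8)
  0111  (7)
  1101  (13)
  1001  (9)
  ----
  1110  (14)
The overall nim-sum is X = 14. A stack of size p has a winning move iff p XOR X < p (reduce it to p XOR X).
  10: 10 XOR 14 = 4 < 10 — winning move (to 4).
  15: 15 XOR 14 = 1 < 15 — winning move (to 1).
  8: 8 XOR 14 = 6 < 8 — winning move (to 6).
  7: 7 XOR 14 = 9 ≥ 7 — no move.
  13: 13 XOR 14 = 3 < 13 — winning move (to 3).
  9: 9 XOR 14 = 7 < 9 — winning move (to 7).
That gives 5 winning moves.

5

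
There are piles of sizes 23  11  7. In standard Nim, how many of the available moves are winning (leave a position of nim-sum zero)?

Compute the nim-sum pairwise:
23 ⊕ 11 = 28
28 ⊕ 7 = 27
The overall nim-sum is X = 27. A pile of size p has a winning move iff p XOR X < p (reduce it to p XOR X).
  23: 23 XOR 27 = 12 < 23 — winning move (to 12).
  11: 11 XOR 27 = 16 ≥ 11 — no move.
  7: 7 XOR 27 = 28 ≥ 7 — no move.
That gives 1 winning move.

1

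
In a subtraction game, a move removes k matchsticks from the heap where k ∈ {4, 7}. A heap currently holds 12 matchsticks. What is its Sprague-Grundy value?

0

Grundy values for subtraction set {4, 7}:
g(0) = mex{} = 0
g(1) = mex{} = 0
g(2) = mex{} = 0
g(3) = mex{} = 0
g(4) = mex{0} = 1
g(5) = mex{0} = 1
g(6) = mex{0} = 1
g(7) = mex{0} = 1
g(8) = mex{0,1} = 2
g(9) = mex{0,1} = 2
g(10) = mex{0,1} = 2
g(11) = mex{1} = 0
g(12) = mex{1,2} = 0
So g(12) = 0.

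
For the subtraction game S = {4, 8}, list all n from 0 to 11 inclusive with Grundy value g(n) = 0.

0, 1, 2, 3

Build the Grundy sequence with g(k) = mex{g(k−s) : s ∈ {4, 8}, s ≤ k}:
k:     0  1  2  3  4  5  6  7  8  9 10 11
g(k):  0  0  0  0  1  1  1  1  2  2  2  2
The P-positions (g = 0) in 0..11 are 0, 1, 2, 3.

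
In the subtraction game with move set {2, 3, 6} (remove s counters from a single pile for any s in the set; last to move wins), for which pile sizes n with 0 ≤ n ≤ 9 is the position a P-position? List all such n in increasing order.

Build the Grundy sequence with g(k) = mex{g(k−s) : s ∈ {2, 3, 6}, s ≤ k}:
k:     0  1  2  3  4  5  6  7  8  9
g(k):  0  0  1  1  2  0  3  1  2  0
The P-positions (g = 0) in 0..9 are 0, 1, 5, 9.

0, 1, 5, 9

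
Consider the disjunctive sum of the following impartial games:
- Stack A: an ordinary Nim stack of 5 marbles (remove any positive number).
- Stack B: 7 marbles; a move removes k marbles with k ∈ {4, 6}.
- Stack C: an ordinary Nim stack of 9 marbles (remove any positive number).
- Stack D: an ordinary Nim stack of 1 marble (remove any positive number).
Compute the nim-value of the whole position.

12

Stack A is a plain Nim stack of size 5, so its Grundy value is 5.
Build the Grundy sequence for stack B with g(k) = mex{g(k−s) : s ∈ {4, 6}, s ≤ k}:
g(0) = mex{} = 0
g(1) = mex{} = 0
g(2) = mex{} = 0
g(3) = mex{} = 0
g(4) = mex{0} = 1
g(5) = mex{0} = 1
g(6) = mex{0} = 1
g(7) = mex{0} = 1
So g(7) = 1.
Stack C is a plain Nim stack of size 9, so its Grundy value is 9.
Stack D is a plain Nim stack of size 1, so its Grundy value is 1.
By the Sprague-Grundy theorem, the Grundy value of a sum of independent games is the XOR of the component values.
Combined value = 5 ⊕ 1 ⊕ 9 ⊕ 1 = 12.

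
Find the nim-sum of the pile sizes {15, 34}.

45

Compute the nim-sum pairwise:
15 ⊕ 34 = 45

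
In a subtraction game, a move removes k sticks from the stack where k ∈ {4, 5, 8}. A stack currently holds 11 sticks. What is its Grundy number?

Grundy values for subtraction set {4, 5, 8}:
k:     0  1  2  3  4  5  6  7  8  9 10 11
g(k):  0  0  0  0  1  1  1  1  2  2  2  2
So g(11) = 2.

2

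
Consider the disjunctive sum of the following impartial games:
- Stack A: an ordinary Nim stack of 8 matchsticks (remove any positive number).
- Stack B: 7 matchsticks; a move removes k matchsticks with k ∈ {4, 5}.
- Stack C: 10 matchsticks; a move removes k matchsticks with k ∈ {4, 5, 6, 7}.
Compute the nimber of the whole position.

11

Stack A is a plain Nim stack of size 8, so its Grundy value is 8.
For stack B, compute g(0), g(1), … with moves {4, 5}:
g(0) = mex{} = 0
g(1) = mex{} = 0
g(2) = mex{} = 0
g(3) = mex{} = 0
g(4) = mex{0} = 1
g(5) = mex{0} = 1
g(6) = mex{0} = 1
g(7) = mex{0} = 1
So g(7) = 1.
Build the Grundy sequence for stack C with g(k) = mex{g(k−s) : s ∈ {4, 5, 6, 7}, s ≤ k}:
k:     0  1  2  3  4  5  6  7  8  9 10
g(k):  0  0  0  0  1  1  1  1  2  2  2
So g(10) = 2.
By the Sprague-Grundy theorem, the Grundy value of a sum of independent games is the XOR of the component values.
Combined value = 8 ⊕ 1 ⊕ 2 = 11.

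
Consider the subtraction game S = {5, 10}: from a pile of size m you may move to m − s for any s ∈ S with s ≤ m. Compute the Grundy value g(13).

2

Build the Grundy sequence with g(k) = mex{g(k−s) : s ∈ {5, 10}, s ≤ k}:
g(0) = mex{} = 0
g(1) = mex{} = 0
g(2) = mex{} = 0
g(3) = mex{} = 0
g(4) = mex{} = 0
g(5) = mex{0} = 1
g(6) = mex{0} = 1
g(7) = mex{0} = 1
g(8) = mex{0} = 1
g(9) = mex{0} = 1
g(10) = mex{0,1} = 2
g(11) = mex{0,1} = 2
g(12) = mex{0,1} = 2
g(13) = mex{0,1} = 2
So g(13) = 2.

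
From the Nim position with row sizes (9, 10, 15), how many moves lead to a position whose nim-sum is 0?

Compute the nim-sum pairwise:
9 ⊕ 10 = 3
3 ⊕ 15 = 12
The overall nim-sum is X = 12. A row of size p has a winning move iff p XOR X < p (reduce it to p XOR X).
  9: 9 XOR 12 = 5 < 9 — winning move (to 5).
  10: 10 XOR 12 = 6 < 10 — winning move (to 6).
  15: 15 XOR 12 = 3 < 15 — winning move (to 3).
That gives 3 winning moves.

3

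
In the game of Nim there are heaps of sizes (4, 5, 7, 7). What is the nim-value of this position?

1

Compute the nim-sum pairwise:
4 ^ 5 = 1
1 ^ 7 = 6
6 ^ 7 = 1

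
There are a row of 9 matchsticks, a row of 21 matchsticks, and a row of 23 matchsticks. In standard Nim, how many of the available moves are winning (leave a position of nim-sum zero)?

1

Bitwise XOR of the heap sizes:
  01001  (9)
  10101  (21)
  10111  (23)
  -----
  01011  (11)
The overall nim-sum is X = 11. A row of size p has a winning move iff p XOR X < p (reduce it to p XOR X).
  9: 9 XOR 11 = 2 < 9 — winning move (to 2).
  21: 21 XOR 11 = 30 ≥ 21 — no move.
  23: 23 XOR 11 = 28 ≥ 23 — no move.
That gives 1 winning move.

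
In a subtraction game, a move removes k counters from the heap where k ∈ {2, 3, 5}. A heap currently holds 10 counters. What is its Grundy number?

1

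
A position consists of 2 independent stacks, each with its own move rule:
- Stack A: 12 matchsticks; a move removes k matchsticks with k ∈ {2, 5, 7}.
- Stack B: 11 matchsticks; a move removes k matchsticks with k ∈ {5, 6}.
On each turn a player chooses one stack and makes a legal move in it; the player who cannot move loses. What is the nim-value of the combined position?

For stack A, compute g(0), g(1), … with moves {2, 5, 7}:
g(0) = mex{} = 0
g(1) = mex{} = 0
g(2) = mex{0} = 1
g(3) = mex{0} = 1
g(4) = mex{1} = 0
g(5) = mex{0,1} = 2
g(6) = mex{0} = 1
g(7) = mex{0,1,2} = 3
g(8) = mex{0,1} = 2
g(9) = mex{0,1,3} = 2
g(10) = mex{1,2} = 0
g(11) = mex{0,1,2} = 3
g(12) = mex{0,2,3} = 1
So g(12) = 1.
Build the Grundy sequence for stack B with g(k) = mex{g(k−s) : s ∈ {5, 6}, s ≤ k}:
k:     0  1  2  3  4  5  6  7  8  9 10 11
g(k):  0  0  0  0  0  1  1  1  1  1  2  0
So g(11) = 0.
The value of a disjunctive sum is the nim-sum of the parts.
Combined value = 1 ⊕ 0 = 1.

1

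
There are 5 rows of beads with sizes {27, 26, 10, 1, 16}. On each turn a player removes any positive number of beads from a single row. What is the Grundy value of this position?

26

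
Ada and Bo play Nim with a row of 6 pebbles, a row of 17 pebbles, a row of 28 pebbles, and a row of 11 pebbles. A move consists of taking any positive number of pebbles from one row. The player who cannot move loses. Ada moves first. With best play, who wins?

Bo wins

Compute the nim-sum pairwise:
6 ^ 17 = 23
23 ^ 28 = 11
11 ^ 11 = 0
The nim-sum is 0, so this is a P-position: the player to move is in a losing position under optimal play; Ada is about to move from it and so loses — Bo wins.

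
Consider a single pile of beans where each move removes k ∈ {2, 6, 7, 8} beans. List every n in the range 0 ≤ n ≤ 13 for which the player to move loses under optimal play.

0, 1, 4, 5

Build the Grundy sequence with g(k) = mex{g(k−s) : s ∈ {2, 6, 7, 8}, s ≤ k}:
k:     0  1  2  3  4  5  6  7  8  9 10 11 12 13
g(k):  0  0  1  1  0  0  1  1  2  2  3  3  2  2
The P-positions (g = 0) in 0..13 are 0, 1, 4, 5.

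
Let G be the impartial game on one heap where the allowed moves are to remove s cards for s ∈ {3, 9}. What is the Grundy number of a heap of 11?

Compute g(0), g(1), … for moves {3, 9}:
k:     0  1  2  3  4  5  6  7  8  9 10 11
g(k):  0  0  0  1  1  1  0  0  0  1  1  1
So g(11) = 1.

1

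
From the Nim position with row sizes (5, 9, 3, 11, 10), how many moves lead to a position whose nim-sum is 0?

3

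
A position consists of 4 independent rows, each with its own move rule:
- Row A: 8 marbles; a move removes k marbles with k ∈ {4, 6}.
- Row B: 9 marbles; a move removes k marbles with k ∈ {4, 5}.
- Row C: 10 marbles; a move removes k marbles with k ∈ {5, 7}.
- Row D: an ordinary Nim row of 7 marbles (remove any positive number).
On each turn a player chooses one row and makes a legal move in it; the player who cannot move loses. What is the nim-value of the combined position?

For row A, compute g(0), g(1), … with moves {4, 6}:
k:     0  1  2  3  4  5  6  7  8
g(k):  0  0  0  0  1  1  1  1  2
So g(8) = 2.
For row B, compute g(0), g(1), … with moves {4, 5}:
g(0) = mex{} = 0
g(1) = mex{} = 0
g(2) = mex{} = 0
g(3) = mex{} = 0
g(4) = mex{0} = 1
g(5) = mex{0} = 1
g(6) = mex{0} = 1
g(7) = mex{0} = 1
g(8) = mex{0,1} = 2
g(9) = mex{1} = 0
So g(9) = 0.
Grundy values for row C (subtraction set {5, 7}):
g(0) = mex{} = 0
g(1) = mex{} = 0
g(2) = mex{} = 0
g(3) = mex{} = 0
g(4) = mex{} = 0
g(5) = mex{0} = 1
g(6) = mex{0} = 1
g(7) = mex{0} = 1
g(8) = mex{0} = 1
g(9) = mex{0} = 1
g(10) = mex{0,1} = 2
So g(10) = 2.
Row D is a plain Nim row of size 7, so its Grundy value is 7.
The value of a disjunctive sum is the nim-sum of the parts.
Combined value = 2 XOR 0 XOR 2 XOR 7 = 7.

7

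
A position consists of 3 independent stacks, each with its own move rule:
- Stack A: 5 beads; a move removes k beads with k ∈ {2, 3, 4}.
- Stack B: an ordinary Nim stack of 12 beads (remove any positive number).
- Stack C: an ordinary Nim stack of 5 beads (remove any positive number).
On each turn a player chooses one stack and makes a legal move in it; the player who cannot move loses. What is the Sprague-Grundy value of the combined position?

11

Build the Grundy sequence for stack A with g(k) = mex{g(k−s) : s ∈ {2, 3, 4}, s ≤ k}:
g(0) = mex{} = 0
g(1) = mex{} = 0
g(2) = mex{0} = 1
g(3) = mex{0} = 1
g(4) = mex{0,1} = 2
g(5) = mex{0,1} = 2
So g(5) = 2.
Stack B is a plain Nim stack of size 12, so its Grundy value is 12.
Stack C is a plain Nim stack of size 5, so its Grundy value is 5.
By the Sprague-Grundy theorem, the Grundy value of a sum of independent games is the XOR of the component values.
Combined value = 2 ⊕ 12 ⊕ 5 = 11.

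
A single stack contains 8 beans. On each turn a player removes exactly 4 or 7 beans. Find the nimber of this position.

2

Grundy values for subtraction set {4, 7}:
g(0) = mex{} = 0
g(1) = mex{} = 0
g(2) = mex{} = 0
g(3) = mex{} = 0
g(4) = mex{0} = 1
g(5) = mex{0} = 1
g(6) = mex{0} = 1
g(7) = mex{0} = 1
g(8) = mex{0,1} = 2
So g(8) = 2.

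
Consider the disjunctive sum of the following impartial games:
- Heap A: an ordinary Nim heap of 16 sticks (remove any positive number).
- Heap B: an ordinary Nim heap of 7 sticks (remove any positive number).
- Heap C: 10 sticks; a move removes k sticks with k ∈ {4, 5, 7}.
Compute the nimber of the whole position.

21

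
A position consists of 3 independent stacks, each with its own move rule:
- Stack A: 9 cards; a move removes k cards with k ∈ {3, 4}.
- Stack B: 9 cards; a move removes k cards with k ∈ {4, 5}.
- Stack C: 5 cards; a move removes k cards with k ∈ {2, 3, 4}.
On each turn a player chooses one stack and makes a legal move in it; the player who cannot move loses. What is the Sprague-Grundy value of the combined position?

2

Grundy values for stack A (subtraction set {3, 4}):
g(0) = mex{} = 0
g(1) = mex{} = 0
g(2) = mex{} = 0
g(3) = mex{0} = 1
g(4) = mex{0} = 1
g(5) = mex{0} = 1
g(6) = mex{0,1} = 2
g(7) = mex{1} = 0
g(8) = mex{1} = 0
g(9) = mex{1,2} = 0
So g(9) = 0.
Grundy values for stack B (subtraction set {4, 5}):
g(0) = mex{} = 0
g(1) = mex{} = 0
g(2) = mex{} = 0
g(3) = mex{} = 0
g(4) = mex{0} = 1
g(5) = mex{0} = 1
g(6) = mex{0} = 1
g(7) = mex{0} = 1
g(8) = mex{0,1} = 2
g(9) = mex{1} = 0
So g(9) = 0.
Build the Grundy sequence for stack C with g(k) = mex{g(k−s) : s ∈ {2, 3, 4}, s ≤ k}:
k:     0  1  2  3  4  5
g(k):  0  0  1  1  2  2
So g(5) = 2.
The value of a disjunctive sum is the nim-sum of the parts.
Combined value = 0 ⊕ 0 ⊕ 2 = 2.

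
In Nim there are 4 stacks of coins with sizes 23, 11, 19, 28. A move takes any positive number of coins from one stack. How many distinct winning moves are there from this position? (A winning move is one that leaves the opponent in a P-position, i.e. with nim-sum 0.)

Bitwise XOR of the heap sizes:
  10111  (23)
  01011  (11)
  10011  (19)
  11100  (28)
  -----
  10011  (19)
The overall nim-sum is X = 19. A stack of size p has a winning move iff p XOR X < p (reduce it to p XOR X).
  23: 23 XOR 19 = 4 < 23 — winning move (to 4).
  11: 11 XOR 19 = 24 ≥ 11 — no move.
  19: 19 XOR 19 = 0 < 19 — winning move (to 0).
  28: 28 XOR 19 = 15 < 28 — winning move (to 15).
That gives 3 winning moves.

3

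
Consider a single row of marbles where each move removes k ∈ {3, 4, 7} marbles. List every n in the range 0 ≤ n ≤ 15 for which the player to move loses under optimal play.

0, 1, 2, 10, 11, 12

Compute g(0), g(1), … for moves {3, 4, 7}:
k:     0  1  2  3  4  5  6  7  8  9 10 11 12 13 14 15
g(k):  0  0  0  1  1  1  2  2  2  3  0  0  0  1  1  1
The P-positions (g = 0) in 0..15 are 0, 1, 2, 10, 11, 12.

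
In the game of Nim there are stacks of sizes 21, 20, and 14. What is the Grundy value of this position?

15

Compute the nim-sum pairwise:
21 ^ 20 = 1
1 ^ 14 = 15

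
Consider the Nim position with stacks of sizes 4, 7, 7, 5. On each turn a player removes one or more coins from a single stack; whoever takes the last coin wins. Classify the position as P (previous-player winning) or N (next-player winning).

Compute the nim-sum pairwise:
4 XOR 7 = 3
3 XOR 7 = 4
4 XOR 5 = 1
The nim-sum is 1 ≠ 0, so this is an N-position: the player to move can win.

N-position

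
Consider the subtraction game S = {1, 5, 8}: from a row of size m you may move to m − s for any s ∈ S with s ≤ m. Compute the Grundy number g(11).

3

Build the Grundy sequence with g(k) = mex{g(k−s) : s ∈ {1, 5, 8}, s ≤ k}:
g(0) = mex{} = 0
g(1) = mex{0} = 1
g(2) = mex{1} = 0
g(3) = mex{0} = 1
g(4) = mex{1} = 0
g(5) = mex{0} = 1
g(6) = mex{1} = 0
g(7) = mex{0} = 1
g(8) = mex{0,1} = 2
g(9) = mex{0,1,2} = 3
g(10) = mex{0,1,3} = 2
g(11) = mex{0,1,2} = 3
So g(11) = 3.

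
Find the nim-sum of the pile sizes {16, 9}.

25

Compute the nim-sum pairwise:
16 ^ 9 = 25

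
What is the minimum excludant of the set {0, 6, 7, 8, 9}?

0 is in the set but 1 is not, so the mex is 1.

1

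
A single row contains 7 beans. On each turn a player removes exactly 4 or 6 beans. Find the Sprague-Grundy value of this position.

1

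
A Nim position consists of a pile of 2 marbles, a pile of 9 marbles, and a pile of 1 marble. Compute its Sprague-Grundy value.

10

Write each in binary and XOR column by column:
  0010  (2)
  1001  (9)
  0001  (1)
  ----
  1010  (10)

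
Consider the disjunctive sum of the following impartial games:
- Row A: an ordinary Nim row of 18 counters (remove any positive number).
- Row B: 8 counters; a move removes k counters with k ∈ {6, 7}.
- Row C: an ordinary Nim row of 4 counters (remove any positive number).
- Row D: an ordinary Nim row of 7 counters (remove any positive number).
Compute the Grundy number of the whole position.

Row A is a plain Nim row of size 18, so its Grundy value is 18.
Build the Grundy sequence for row B with g(k) = mex{g(k−s) : s ∈ {6, 7}, s ≤ k}:
k:     0  1  2  3  4  5  6  7  8
g(k):  0  0  0  0  0  0  1  1  1
So g(8) = 1.
Row C is a plain Nim row of size 4, so its Grundy value is 4.
Row D is a plain Nim row of size 7, so its Grundy value is 7.
The value of a disjunctive sum is the nim-sum of the parts.
Combined value = 18 ⊕ 1 ⊕ 4 ⊕ 7 = 16.

16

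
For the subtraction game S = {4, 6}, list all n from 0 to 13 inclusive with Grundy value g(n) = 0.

0, 1, 2, 3, 10, 11, 12, 13

Build the Grundy sequence with g(k) = mex{g(k−s) : s ∈ {4, 6}, s ≤ k}:
g(0) = mex{} = 0
g(1) = mex{} = 0
g(2) = mex{} = 0
g(3) = mex{} = 0
g(4) = mex{0} = 1
g(5) = mex{0} = 1
g(6) = mex{0} = 1
g(7) = mex{0} = 1
g(8) = mex{0,1} = 2
g(9) = mex{0,1} = 2
g(10) = mex{1} = 0
g(11) = mex{1} = 0
g(12) = mex{1,2} = 0
g(13) = mex{1,2} = 0
The P-positions (g = 0) in 0..13 are 0, 1, 2, 3, 10, 11, 12, 13.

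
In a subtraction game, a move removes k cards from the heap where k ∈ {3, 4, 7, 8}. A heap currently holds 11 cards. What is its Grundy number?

Build the Grundy sequence with g(k) = mex{g(k−s) : s ∈ {3, 4, 7, 8}, s ≤ k}:
g(0) = mex{} = 0
g(1) = mex{} = 0
g(2) = mex{} = 0
g(3) = mex{0} = 1
g(4) = mex{0} = 1
g(5) = mex{0} = 1
g(6) = mex{0,1} = 2
g(7) = mex{0,1} = 2
g(8) = mex{0,1} = 2
g(9) = mex{0,1,2} = 3
g(10) = mex{0,1,2} = 3
g(11) = mex{1,2} = 0
So g(11) = 0.

0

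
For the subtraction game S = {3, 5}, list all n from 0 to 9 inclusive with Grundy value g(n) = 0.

Build the Grundy sequence with g(k) = mex{g(k−s) : s ∈ {3, 5}, s ≤ k}:
g(0) = mex{} = 0
g(1) = mex{} = 0
g(2) = mex{} = 0
g(3) = mex{0} = 1
g(4) = mex{0} = 1
g(5) = mex{0} = 1
g(6) = mex{0,1} = 2
g(7) = mex{0,1} = 2
g(8) = mex{1} = 0
g(9) = mex{1,2} = 0
The P-positions (g = 0) in 0..9 are 0, 1, 2, 8, 9.

0, 1, 2, 8, 9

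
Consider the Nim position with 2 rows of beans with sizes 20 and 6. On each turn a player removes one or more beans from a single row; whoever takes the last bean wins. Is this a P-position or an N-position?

N-position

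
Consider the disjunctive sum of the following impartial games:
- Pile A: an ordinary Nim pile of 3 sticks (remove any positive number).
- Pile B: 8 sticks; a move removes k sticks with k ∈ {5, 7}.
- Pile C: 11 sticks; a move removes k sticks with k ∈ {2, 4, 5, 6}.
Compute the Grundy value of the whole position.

3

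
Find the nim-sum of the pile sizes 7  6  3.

2

Nim-sum: 7 XOR 6 XOR 3 = 2.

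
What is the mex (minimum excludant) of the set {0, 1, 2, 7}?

The values 0, 1, 2 are all present; 3 is the first non-negative integer missing from the set.

3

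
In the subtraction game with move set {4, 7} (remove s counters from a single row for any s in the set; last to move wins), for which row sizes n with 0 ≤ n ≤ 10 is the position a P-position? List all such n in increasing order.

0, 1, 2, 3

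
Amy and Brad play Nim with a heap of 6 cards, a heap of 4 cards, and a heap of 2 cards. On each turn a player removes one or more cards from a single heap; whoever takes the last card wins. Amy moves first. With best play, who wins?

Compute the nim-sum pairwise:
6 XOR 4 = 2
2 XOR 2 = 0
The nim-sum is 0, so this is a P-position: the player to move is in a losing position under optimal play; Amy is about to move from it and so loses — Brad wins.

Brad wins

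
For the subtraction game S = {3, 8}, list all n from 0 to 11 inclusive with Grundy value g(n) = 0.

0, 1, 2, 6, 7, 11

Build the Grundy sequence with g(k) = mex{g(k−s) : s ∈ {3, 8}, s ≤ k}:
k:     0  1  2  3  4  5  6  7  8  9 10 11
g(k):  0  0  0  1  1  1  0  0  2  1  1  0
The P-positions (g = 0) in 0..11 are 0, 1, 2, 6, 7, 11.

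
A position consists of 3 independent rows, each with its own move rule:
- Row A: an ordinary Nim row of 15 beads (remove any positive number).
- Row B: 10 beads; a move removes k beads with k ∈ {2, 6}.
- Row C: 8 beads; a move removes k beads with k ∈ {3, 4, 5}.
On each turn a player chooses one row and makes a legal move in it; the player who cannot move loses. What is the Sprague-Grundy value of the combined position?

14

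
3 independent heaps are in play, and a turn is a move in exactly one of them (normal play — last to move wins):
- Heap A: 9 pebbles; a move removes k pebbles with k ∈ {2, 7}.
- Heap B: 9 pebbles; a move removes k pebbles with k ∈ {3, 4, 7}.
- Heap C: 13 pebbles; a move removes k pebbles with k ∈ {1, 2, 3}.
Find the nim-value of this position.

Grundy values for heap A (subtraction set {2, 7}):
k:     0  1  2  3  4  5  6  7  8  9
g(k):  0  0  1  1  0  0  1  1  2  0
So g(9) = 0.
For heap B, compute g(0), g(1), … with moves {3, 4, 7}:
k:     0  1  2  3  4  5  6  7  8  9
g(k):  0  0  0  1  1  1  2  2  2  3
So g(9) = 3.
For heap C, compute g(0), g(1), … with moves {1, 2, 3}:
k:     0  1  2  3  4  5  6  7  8  9 10 11 12 13
g(k):  0  1  2  3  0  1  2  3  0  1  2  3  0  1
So g(13) = 1.
By the Sprague-Grundy theorem, the Grundy value of a sum of independent games is the XOR of the component values.
Combined value = 0 ⊕ 3 ⊕ 1 = 2.

2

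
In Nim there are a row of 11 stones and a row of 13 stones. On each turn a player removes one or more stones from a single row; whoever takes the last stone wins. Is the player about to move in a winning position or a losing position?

Write each in binary and XOR column by column:
  1011  (11)
  1101  (13)
  ----
  0110  (6)
The nim-sum is 6 ≠ 0, so this is an N-position: the player to move can win.

Winning position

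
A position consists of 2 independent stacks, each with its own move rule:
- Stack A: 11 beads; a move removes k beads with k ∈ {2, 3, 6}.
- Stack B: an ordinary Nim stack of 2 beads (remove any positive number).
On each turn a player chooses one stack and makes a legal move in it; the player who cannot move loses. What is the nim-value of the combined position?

Build the Grundy sequence for stack A with g(k) = mex{g(k−s) : s ∈ {2, 3, 6}, s ≤ k}:
g(0) = mex{} = 0
g(1) = mex{} = 0
g(2) = mex{0} = 1
g(3) = mex{0} = 1
g(4) = mex{0,1} = 2
g(5) = mex{1} = 0
g(6) = mex{0,1,2} = 3
g(7) = mex{0,2} = 1
g(8) = mex{0,1,3} = 2
g(9) = mex{1,3} = 0
g(10) = mex{1,2} = 0
g(11) = mex{0,2} = 1
So g(11) = 1.
Stack B is a plain Nim stack of size 2, so its Grundy value is 2.
By the Sprague-Grundy theorem, the Grundy value of a sum of independent games is the XOR of the component values.
Combined value = 1 XOR 2 = 3.

3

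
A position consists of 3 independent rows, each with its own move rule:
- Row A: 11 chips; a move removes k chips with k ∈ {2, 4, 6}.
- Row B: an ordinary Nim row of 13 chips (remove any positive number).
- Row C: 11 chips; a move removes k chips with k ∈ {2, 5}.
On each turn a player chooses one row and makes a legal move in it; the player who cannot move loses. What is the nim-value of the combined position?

12

Build the Grundy sequence for row A with g(k) = mex{g(k−s) : s ∈ {2, 4, 6}, s ≤ k}:
g(0) = mex{} = 0
g(1) = mex{} = 0
g(2) = mex{0} = 1
g(3) = mex{0} = 1
g(4) = mex{0,1} = 2
g(5) = mex{0,1} = 2
g(6) = mex{0,1,2} = 3
g(7) = mex{0,1,2} = 3
g(8) = mex{1,2,3} = 0
g(9) = mex{1,2,3} = 0
g(10) = mex{0,2,3} = 1
g(11) = mex{0,2,3} = 1
So g(11) = 1.
Row B is a plain Nim row of size 13, so its Grundy value is 13.
Grundy values for row C (subtraction set {2, 5}):
k:     0  1  2  3  4  5  6  7  8  9 10 11
g(k):  0  0  1  1  0  2  1  0  0  1  1  0
So g(11) = 0.
The value of a disjunctive sum is the nim-sum of the parts.
Combined value = 1 XOR 13 XOR 0 = 12.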